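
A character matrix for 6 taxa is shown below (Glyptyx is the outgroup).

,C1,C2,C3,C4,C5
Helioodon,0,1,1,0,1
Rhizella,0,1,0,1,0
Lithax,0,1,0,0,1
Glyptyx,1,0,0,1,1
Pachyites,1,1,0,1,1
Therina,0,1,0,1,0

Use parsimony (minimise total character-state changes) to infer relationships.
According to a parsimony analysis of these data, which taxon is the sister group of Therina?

Character polarity is set by the outgroup: the derived state is whichever differs from the outgroup's state, so for C1, C4, C5 the derived state is '0', and for the remaining characters it is '1'.
C1: derived state '0' in Helioodon, Lithax, Rhizella, and Therina only — synapomorphy for {Helioodon, Lithax, Rhizella, Therina}.
C2 (derived state '1') is shared by all ingroup taxa — unites the whole ingroup.
C3 (derived state '1') is unique to Helioodon (autapomorphy; uninformative for grouping).
Only Helioodon and Lithax show the derived state '0' for C4, supporting them as a clade.
C5: derived state '0' in Rhizella and Therina only — synapomorphy for {Rhizella, Therina}.
Most parsimonious ingroup topology: (((Helioodon,Lithax),(Therina,Rhizella)),Pachyites).
Therina and Rhizella form a cherry on this tree, so they are sister taxa.

Rhizella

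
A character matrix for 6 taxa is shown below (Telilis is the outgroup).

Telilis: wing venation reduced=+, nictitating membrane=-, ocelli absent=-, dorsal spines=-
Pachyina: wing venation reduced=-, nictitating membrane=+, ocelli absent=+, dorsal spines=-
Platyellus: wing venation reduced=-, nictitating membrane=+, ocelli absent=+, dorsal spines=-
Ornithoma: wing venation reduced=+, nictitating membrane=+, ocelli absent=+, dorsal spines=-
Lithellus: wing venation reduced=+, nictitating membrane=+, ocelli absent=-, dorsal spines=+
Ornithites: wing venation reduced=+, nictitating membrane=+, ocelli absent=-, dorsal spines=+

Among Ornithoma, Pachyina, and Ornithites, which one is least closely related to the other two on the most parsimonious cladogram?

Character polarity is set by the outgroup: the derived state is whichever differs from the outgroup's state, so for wing venation reduced the derived state is '-', and for the remaining characters it is '+'.
Only Pachyina and Platyellus show the derived state '-' for wing venation reduced, supporting them as a clade.
All ingroup taxa share the derived state '+' for nictitating membrane; it defines the ingroup but does not resolve relationships within it.
ocelli absent: derived state '+' in Ornithoma, Pachyina, and Platyellus only — synapomorphy for {Ornithoma, Pachyina, Platyellus}.
dorsal spines: derived state '+' in Lithellus and Ornithites only — synapomorphy for {Lithellus, Ornithites}.
Most parsimonious ingroup topology: (((Pachyina,Platyellus),Ornithoma),(Lithellus,Ornithites)).
Pachyina and Ornithoma share a more recent common ancestor with each other than either does with Ornithites, so Ornithites is the least closely related of the three.

Ornithites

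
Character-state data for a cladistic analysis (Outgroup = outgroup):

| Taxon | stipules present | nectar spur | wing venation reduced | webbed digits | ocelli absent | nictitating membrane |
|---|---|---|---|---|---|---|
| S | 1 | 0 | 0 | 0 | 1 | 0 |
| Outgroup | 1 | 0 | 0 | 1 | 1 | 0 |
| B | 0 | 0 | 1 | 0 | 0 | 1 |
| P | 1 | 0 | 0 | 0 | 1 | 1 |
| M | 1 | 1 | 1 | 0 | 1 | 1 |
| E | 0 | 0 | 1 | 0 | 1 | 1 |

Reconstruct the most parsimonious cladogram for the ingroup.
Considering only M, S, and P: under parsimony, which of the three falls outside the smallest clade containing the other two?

S

Character polarity is set by the outgroup: the derived state is whichever differs from the outgroup's state, so for stipules present, webbed digits, ocelli absent the derived state is '0', and for the remaining characters it is '1'.
stipules present: derived state '0' in B and E only — synapomorphy for {B, E}.
nectar spur (derived state '1') is unique to M (autapomorphy; uninformative for grouping).
wing venation reduced: derived state '1' in B, E, and M only — synapomorphy for {B, E, M}.
All ingroup taxa share the derived state '0' for webbed digits; it defines the ingroup but does not resolve relationships within it.
ocelli absent (derived state '0') is unique to B (autapomorphy; uninformative for grouping).
Only B, E, M, and P show the derived state '1' for nictitating membrane, supporting them as a clade.
Most parsimonious ingroup topology: ((P,((E,B),M)),S).
M and P share a more recent common ancestor with each other than either does with S, so S is the least closely related of the three.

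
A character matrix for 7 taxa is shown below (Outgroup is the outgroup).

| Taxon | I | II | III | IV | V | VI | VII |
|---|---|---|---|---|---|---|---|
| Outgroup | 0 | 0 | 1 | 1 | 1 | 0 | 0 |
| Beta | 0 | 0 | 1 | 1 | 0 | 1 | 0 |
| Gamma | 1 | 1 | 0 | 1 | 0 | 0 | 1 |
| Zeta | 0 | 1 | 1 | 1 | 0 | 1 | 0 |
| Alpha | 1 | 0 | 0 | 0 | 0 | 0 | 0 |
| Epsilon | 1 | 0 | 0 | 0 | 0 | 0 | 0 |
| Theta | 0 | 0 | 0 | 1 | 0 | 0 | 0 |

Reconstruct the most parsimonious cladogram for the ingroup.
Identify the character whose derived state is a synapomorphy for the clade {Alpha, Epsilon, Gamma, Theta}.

III

Character polarity is set by the outgroup: the derived state is whichever differs from the outgroup's state, so for III, IV, V the derived state is '0', and for the remaining characters it is '1'.
I (derived state '1') is shared by Alpha, Epsilon, and Gamma — a synapomorphy uniting that clade.
II groups Gamma and Zeta, which is incompatible with the clades supported by the remaining characters; treating it as convergent (homoplasy) costs fewer steps than any alternative tree.
Only Alpha, Epsilon, Gamma, and Theta show the derived state '0' for III, supporting them as a clade.
IV (derived state '0') is shared by Alpha and Epsilon — a synapomorphy uniting that clade.
V (derived state '0') is shared by all ingroup taxa — unites the whole ingroup.
VI: derived state '1' in Beta and Zeta only — synapomorphy for {Beta, Zeta}.
VII (derived state '1') is unique to Gamma (autapomorphy; uninformative for grouping).
Most parsimonious ingroup topology: ((Beta,Zeta),((Gamma,(Alpha,Epsilon)),Theta)).
The clade {Alpha, Epsilon, Gamma, Theta} is supported by III: its derived state '0' occurs in exactly those taxa and in no other taxon (including the outgroup).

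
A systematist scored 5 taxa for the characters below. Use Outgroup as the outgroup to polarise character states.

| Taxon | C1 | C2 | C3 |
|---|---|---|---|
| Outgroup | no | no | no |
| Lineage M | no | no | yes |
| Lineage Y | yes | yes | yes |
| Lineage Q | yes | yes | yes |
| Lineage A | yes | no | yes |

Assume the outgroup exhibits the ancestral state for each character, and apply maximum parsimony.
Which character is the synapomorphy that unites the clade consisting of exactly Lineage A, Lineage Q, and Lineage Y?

The outgroup has state 'no' for every character, so 'yes' is the derived state throughout.
Only Lineage A, Lineage Q, and Lineage Y show the derived state 'yes' for C1, supporting them as a clade.
Only Lineage Q and Lineage Y show the derived state 'yes' for C2, supporting them as a clade.
All ingroup taxa share the derived state 'yes' for C3; it defines the ingroup but does not resolve relationships within it.
Most parsimonious ingroup topology: (Lineage M,((Lineage Y,Lineage Q),Lineage A)).
The clade {Lineage A, Lineage Q, Lineage Y} is supported by C1: its derived state 'yes' occurs in exactly those taxa and in no other taxon (including the outgroup).

C1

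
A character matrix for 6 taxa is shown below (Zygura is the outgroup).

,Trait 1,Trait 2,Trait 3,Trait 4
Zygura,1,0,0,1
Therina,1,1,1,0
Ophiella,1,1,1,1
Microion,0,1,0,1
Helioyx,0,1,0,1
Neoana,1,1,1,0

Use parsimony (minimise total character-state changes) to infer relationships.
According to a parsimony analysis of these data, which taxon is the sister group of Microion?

Helioyx

Character polarity is set by the outgroup: the derived state is whichever differs from the outgroup's state, so for Trait 1, Trait 4 the derived state is '0', and for the remaining characters it is '1'.
Only Helioyx and Microion show the derived state '0' for Trait 1, supporting them as a clade.
All ingroup taxa share the derived state '1' for Trait 2; it defines the ingroup but does not resolve relationships within it.
Only Neoana, Ophiella, and Therina show the derived state '1' for Trait 3, supporting them as a clade.
Trait 4: derived state '0' in Neoana and Therina only — synapomorphy for {Neoana, Therina}.
Most parsimonious ingroup topology: (((Therina,Neoana),Ophiella),(Microion,Helioyx)).
Microion and Helioyx form a cherry on this tree, so they are sister taxa.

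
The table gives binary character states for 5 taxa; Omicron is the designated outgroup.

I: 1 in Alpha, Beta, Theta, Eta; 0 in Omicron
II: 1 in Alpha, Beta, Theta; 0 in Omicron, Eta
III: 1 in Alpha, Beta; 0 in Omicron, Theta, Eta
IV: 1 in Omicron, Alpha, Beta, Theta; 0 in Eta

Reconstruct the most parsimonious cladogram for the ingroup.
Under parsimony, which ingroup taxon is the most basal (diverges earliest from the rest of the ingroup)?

Eta

Character polarity is set by the outgroup: the derived state is whichever differs from the outgroup's state, so for IV the derived state is '0', and for the remaining characters it is '1'.
I (derived state '1') is shared by all ingroup taxa — unites the whole ingroup.
II (derived state '1') is shared by Alpha, Beta, and Theta — a synapomorphy uniting that clade.
III: derived state '1' in Alpha and Beta only — synapomorphy for {Alpha, Beta}.
IV: derived state '0' in Eta only — an autapomorphy, so it tells us nothing about relationships among taxa.
Most parsimonious ingroup topology: (((Alpha,Beta),Theta),Eta).
Eta is sister to the clade containing all other ingroup taxa, so it is the earliest-diverging (most basal) ingroup lineage.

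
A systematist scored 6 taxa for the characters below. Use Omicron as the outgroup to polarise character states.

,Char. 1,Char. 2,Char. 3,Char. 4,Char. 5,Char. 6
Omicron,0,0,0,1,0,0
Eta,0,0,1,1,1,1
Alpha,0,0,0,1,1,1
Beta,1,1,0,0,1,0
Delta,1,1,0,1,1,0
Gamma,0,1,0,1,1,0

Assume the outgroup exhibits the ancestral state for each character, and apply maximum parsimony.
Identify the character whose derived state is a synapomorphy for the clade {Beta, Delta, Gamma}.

Char. 2

Character polarity is set by the outgroup: the derived state is whichever differs from the outgroup's state, so for Char. 4 the derived state is '0', and for the remaining characters it is '1'.
Only Beta and Delta show the derived state '1' for Char. 1, supporting them as a clade.
Char. 2: derived state '1' in Beta, Delta, and Gamma only — synapomorphy for {Beta, Delta, Gamma}.
Char. 3: derived state '1' in Eta only — an autapomorphy, so it tells us nothing about relationships among taxa.
Char. 4: derived state '0' in Beta only — an autapomorphy, so it tells us nothing about relationships among taxa.
All ingroup taxa share the derived state '1' for Char. 5; it defines the ingroup but does not resolve relationships within it.
Char. 6 (derived state '1') is shared by Alpha and Eta — a synapomorphy uniting that clade.
Most parsimonious ingroup topology: ((Eta,Alpha),((Beta,Delta),Gamma)).
The clade {Beta, Delta, Gamma} is supported by Char. 2: its derived state '1' occurs in exactly those taxa and in no other taxon (including the outgroup).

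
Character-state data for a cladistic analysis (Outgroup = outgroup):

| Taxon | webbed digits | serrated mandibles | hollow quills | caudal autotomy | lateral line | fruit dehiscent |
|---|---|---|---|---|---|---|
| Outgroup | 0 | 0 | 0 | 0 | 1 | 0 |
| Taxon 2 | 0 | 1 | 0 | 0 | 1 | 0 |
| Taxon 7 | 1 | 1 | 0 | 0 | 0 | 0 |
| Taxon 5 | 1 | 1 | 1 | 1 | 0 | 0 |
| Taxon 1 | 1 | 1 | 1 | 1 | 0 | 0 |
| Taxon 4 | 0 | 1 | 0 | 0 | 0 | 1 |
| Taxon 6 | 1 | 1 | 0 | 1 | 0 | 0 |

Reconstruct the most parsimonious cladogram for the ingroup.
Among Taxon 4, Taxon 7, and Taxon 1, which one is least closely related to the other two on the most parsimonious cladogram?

Character polarity is set by the outgroup: the derived state is whichever differs from the outgroup's state, so for lateral line the derived state is '0', and for the remaining characters it is '1'.
webbed digits: derived state '1' in Taxon 1, Taxon 5, Taxon 6, and Taxon 7 only — synapomorphy for {Taxon 1, Taxon 5, Taxon 6, Taxon 7}.
serrated mandibles (derived state '1') is shared by all ingroup taxa — unites the whole ingroup.
hollow quills: derived state '1' in Taxon 1 and Taxon 5 only — synapomorphy for {Taxon 1, Taxon 5}.
caudal autotomy (derived state '1') is shared by Taxon 1, Taxon 5, and Taxon 6 — a synapomorphy uniting that clade.
lateral line: derived state '0' in Taxon 1, Taxon 4, Taxon 5, Taxon 6, and Taxon 7 only — synapomorphy for {Taxon 1, Taxon 4, Taxon 5, Taxon 6, Taxon 7}.
fruit dehiscent: derived state '1' in Taxon 4 only — an autapomorphy, so it tells us nothing about relationships among taxa.
Most parsimonious ingroup topology: (Taxon 2,((Taxon 7,((Taxon 5,Taxon 1),Taxon 6)),Taxon 4)).
Taxon 1 and Taxon 7 share a more recent common ancestor with each other than either does with Taxon 4, so Taxon 4 is the least closely related of the three.

Taxon 4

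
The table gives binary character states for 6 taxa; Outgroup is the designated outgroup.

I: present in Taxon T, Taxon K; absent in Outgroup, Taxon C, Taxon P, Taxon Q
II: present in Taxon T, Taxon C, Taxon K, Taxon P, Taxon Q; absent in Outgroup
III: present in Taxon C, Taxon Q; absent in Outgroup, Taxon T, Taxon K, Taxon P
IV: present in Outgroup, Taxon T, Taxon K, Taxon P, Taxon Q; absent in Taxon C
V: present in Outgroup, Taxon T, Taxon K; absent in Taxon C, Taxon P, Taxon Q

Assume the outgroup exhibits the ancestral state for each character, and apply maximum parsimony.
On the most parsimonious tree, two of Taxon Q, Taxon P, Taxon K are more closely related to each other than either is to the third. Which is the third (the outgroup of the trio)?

Taxon K

Character polarity is set by the outgroup: the derived state is whichever differs from the outgroup's state, so for IV, V the derived state is 'absent', and for the remaining characters it is 'present'.
I (derived state 'present') is shared by Taxon K and Taxon T — a synapomorphy uniting that clade.
All ingroup taxa share the derived state 'present' for II; it defines the ingroup but does not resolve relationships within it.
III: derived state 'present' in Taxon C and Taxon Q only — synapomorphy for {Taxon C, Taxon Q}.
IV: derived state 'absent' in Taxon C only — an autapomorphy, so it tells us nothing about relationships among taxa.
V: derived state 'absent' in Taxon C, Taxon P, and Taxon Q only — synapomorphy for {Taxon C, Taxon P, Taxon Q}.
Most parsimonious ingroup topology: ((Taxon T,Taxon K),((Taxon C,Taxon Q),Taxon P)).
Taxon Q and Taxon P share a more recent common ancestor with each other than either does with Taxon K, so Taxon K is the least closely related of the three.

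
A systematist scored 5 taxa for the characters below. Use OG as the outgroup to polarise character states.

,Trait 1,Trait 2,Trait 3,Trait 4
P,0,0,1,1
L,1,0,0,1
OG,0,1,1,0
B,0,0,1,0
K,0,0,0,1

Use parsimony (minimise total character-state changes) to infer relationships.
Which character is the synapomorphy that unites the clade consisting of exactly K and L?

Trait 3

Character polarity is set by the outgroup: the derived state is whichever differs from the outgroup's state, so for Trait 2, Trait 3 the derived state is '0', and for the remaining characters it is '1'.
Trait 1 (derived state '1') is unique to L (autapomorphy; uninformative for grouping).
Trait 2 (derived state '0') is shared by all ingroup taxa — unites the whole ingroup.
Only K and L show the derived state '0' for Trait 3, supporting them as a clade.
Trait 4 (derived state '1') is shared by K, L, and P — a synapomorphy uniting that clade.
Most parsimonious ingroup topology: (((K,L),P),B).
The clade {K, L} is supported by Trait 3: its derived state '0' occurs in exactly those taxa and in no other taxon (including the outgroup).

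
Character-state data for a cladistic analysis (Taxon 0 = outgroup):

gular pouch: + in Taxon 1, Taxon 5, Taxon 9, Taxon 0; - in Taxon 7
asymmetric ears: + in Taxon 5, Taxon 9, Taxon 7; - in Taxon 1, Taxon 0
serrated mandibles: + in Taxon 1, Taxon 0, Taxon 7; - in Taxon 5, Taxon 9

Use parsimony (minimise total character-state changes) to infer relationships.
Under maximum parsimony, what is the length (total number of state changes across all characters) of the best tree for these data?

3

Character polarity is set by the outgroup: the derived state is whichever differs from the outgroup's state, so for gular pouch, serrated mandibles the derived state is '-', and for the remaining characters it is '+'.
gular pouch (derived state '-') is unique to Taxon 7 (autapomorphy; uninformative for grouping).
asymmetric ears (derived state '+') is shared by Taxon 5, Taxon 7, and Taxon 9 — a synapomorphy uniting that clade.
serrated mandibles (derived state '-') is shared by Taxon 5 and Taxon 9 — a synapomorphy uniting that clade.
Most parsimonious ingroup topology: (((Taxon 5,Taxon 9),Taxon 7),Taxon 1).
Changes per character on this tree: gular pouch: 1; asymmetric ears: 1; serrated mandibles: 1.
Total = 3.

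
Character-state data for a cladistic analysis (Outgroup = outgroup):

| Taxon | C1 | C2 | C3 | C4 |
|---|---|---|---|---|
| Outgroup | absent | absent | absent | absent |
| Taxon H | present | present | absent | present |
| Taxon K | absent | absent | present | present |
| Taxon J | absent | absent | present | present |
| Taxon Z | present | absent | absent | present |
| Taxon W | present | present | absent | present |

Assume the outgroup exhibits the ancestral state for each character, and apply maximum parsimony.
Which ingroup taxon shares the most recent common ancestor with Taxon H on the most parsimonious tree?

Taxon W

The outgroup has state 'absent' for every character, so 'present' is the derived state throughout.
C1: derived state 'present' in Taxon H, Taxon W, and Taxon Z only — synapomorphy for {Taxon H, Taxon W, Taxon Z}.
C2 (derived state 'present') is shared by Taxon H and Taxon W — a synapomorphy uniting that clade.
Only Taxon J and Taxon K show the derived state 'present' for C3, supporting them as a clade.
C4 (derived state 'present') is shared by all ingroup taxa — unites the whole ingroup.
Most parsimonious ingroup topology: (((Taxon H,Taxon W),Taxon Z),(Taxon K,Taxon J)).
Taxon H and Taxon W form a cherry on this tree, so they are sister taxa.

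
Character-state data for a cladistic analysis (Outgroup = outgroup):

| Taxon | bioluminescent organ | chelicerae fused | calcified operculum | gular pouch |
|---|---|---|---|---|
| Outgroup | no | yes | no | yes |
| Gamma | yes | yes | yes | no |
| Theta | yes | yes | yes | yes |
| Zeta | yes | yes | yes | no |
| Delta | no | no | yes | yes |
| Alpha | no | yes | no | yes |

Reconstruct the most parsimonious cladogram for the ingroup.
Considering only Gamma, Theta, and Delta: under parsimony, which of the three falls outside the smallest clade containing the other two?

Character polarity is set by the outgroup: the derived state is whichever differs from the outgroup's state, so for chelicerae fused, gular pouch the derived state is 'no', and for the remaining characters it is 'yes'.
bioluminescent organ (derived state 'yes') is shared by Gamma, Theta, and Zeta — a synapomorphy uniting that clade.
chelicerae fused: derived state 'no' in Delta only — an autapomorphy, so it tells us nothing about relationships among taxa.
calcified operculum (derived state 'yes') is shared by Delta, Gamma, Theta, and Zeta — a synapomorphy uniting that clade.
Only Gamma and Zeta show the derived state 'no' for gular pouch, supporting them as a clade.
Most parsimonious ingroup topology: ((((Gamma,Zeta),Theta),Delta),Alpha).
Gamma and Theta share a more recent common ancestor with each other than either does with Delta, so Delta is the least closely related of the three.

Delta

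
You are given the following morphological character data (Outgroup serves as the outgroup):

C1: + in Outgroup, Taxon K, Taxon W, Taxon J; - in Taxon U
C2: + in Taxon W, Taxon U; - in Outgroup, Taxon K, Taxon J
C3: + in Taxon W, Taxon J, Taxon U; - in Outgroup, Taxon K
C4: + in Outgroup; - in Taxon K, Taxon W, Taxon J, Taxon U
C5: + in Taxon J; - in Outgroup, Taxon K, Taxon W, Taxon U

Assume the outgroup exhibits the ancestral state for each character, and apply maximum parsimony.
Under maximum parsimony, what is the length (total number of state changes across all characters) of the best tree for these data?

5

Character polarity is set by the outgroup: the derived state is whichever differs from the outgroup's state, so for C1, C4 the derived state is '-', and for the remaining characters it is '+'.
C1: derived state '-' in Taxon U only — an autapomorphy, so it tells us nothing about relationships among taxa.
C2: derived state '+' in Taxon U and Taxon W only — synapomorphy for {Taxon U, Taxon W}.
C3 (derived state '+') is shared by Taxon J, Taxon U, and Taxon W — a synapomorphy uniting that clade.
All ingroup taxa share the derived state '-' for C4; it defines the ingroup but does not resolve relationships within it.
C5 (derived state '+') is unique to Taxon J (autapomorphy; uninformative for grouping).
Most parsimonious ingroup topology: (Taxon K,((Taxon W,Taxon U),Taxon J)).
Changes per character on this tree: C1: 1; C2: 1; C3: 1; C4: 1; C5: 1.
Total = 5.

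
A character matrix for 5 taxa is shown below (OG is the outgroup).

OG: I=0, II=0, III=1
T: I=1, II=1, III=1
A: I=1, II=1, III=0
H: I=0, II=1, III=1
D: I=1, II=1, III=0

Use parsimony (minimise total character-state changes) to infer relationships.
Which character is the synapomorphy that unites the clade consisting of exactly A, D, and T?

I

Character polarity is set by the outgroup: the derived state is whichever differs from the outgroup's state, so for III the derived state is '0', and for the remaining characters it is '1'.
I: derived state '1' in A, D, and T only — synapomorphy for {A, D, T}.
II (derived state '1') is shared by all ingroup taxa — unites the whole ingroup.
III (derived state '0') is shared by A and D — a synapomorphy uniting that clade.
Most parsimonious ingroup topology: ((T,(A,D)),H).
The clade {A, D, T} is supported by I: its derived state '1' occurs in exactly those taxa and in no other taxon (including the outgroup).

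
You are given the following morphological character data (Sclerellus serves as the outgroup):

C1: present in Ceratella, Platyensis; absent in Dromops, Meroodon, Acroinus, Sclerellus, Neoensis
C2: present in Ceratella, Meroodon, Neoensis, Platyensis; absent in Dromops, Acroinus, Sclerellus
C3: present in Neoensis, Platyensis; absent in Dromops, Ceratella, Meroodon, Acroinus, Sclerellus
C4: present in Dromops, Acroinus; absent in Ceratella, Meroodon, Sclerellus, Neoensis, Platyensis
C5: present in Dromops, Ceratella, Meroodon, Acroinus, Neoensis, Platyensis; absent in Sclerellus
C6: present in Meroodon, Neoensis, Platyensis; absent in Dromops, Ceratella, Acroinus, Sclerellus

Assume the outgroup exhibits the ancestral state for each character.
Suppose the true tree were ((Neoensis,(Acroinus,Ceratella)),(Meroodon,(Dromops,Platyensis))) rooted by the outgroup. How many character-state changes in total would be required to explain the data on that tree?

Map each character onto ((Neoensis,(Acroinus,Ceratella)),(Meroodon,(Dromops,Platyensis))) (rooted by Sclerellus) and count the minimum state changes it requires (Fitch parsimony):
C1: 2; C2: 3; C3: 2; C4: 2; C5: 1; C6: 3.
Total tree length = 13.

13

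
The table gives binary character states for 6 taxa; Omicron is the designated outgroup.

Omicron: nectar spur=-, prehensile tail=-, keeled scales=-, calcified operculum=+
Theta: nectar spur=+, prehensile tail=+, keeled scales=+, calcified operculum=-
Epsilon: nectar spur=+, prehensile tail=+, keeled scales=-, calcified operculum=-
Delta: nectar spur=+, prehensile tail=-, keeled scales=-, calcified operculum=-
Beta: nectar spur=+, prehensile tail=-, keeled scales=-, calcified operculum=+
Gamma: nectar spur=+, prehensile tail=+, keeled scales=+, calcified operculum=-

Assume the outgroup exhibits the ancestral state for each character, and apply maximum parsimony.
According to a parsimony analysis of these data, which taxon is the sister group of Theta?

Character polarity is set by the outgroup: the derived state is whichever differs from the outgroup's state, so for calcified operculum the derived state is '-', and for the remaining characters it is '+'.
nectar spur (derived state '+') is shared by all ingroup taxa — unites the whole ingroup.
prehensile tail: derived state '+' in Epsilon, Gamma, and Theta only — synapomorphy for {Epsilon, Gamma, Theta}.
keeled scales: derived state '+' in Gamma and Theta only — synapomorphy for {Gamma, Theta}.
Only Delta, Epsilon, Gamma, and Theta show the derived state '-' for calcified operculum, supporting them as a clade.
Most parsimonious ingroup topology: ((((Theta,Gamma),Epsilon),Delta),Beta).
Theta and Gamma form a cherry on this tree, so they are sister taxa.

Gamma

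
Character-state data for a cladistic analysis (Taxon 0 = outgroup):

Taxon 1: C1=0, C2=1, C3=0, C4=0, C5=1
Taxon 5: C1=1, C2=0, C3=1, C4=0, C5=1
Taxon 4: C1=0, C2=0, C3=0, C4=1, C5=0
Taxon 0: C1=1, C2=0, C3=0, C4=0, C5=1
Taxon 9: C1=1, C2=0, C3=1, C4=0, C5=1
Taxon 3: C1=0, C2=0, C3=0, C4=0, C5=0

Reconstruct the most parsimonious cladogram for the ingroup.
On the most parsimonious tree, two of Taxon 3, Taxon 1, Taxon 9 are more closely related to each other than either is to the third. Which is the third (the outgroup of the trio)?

Character polarity is set by the outgroup: the derived state is whichever differs from the outgroup's state, so for C1, C5 the derived state is '0', and for the remaining characters it is '1'.
Only Taxon 1, Taxon 3, and Taxon 4 show the derived state '0' for C1, supporting them as a clade.
C2: derived state '1' in Taxon 1 only — an autapomorphy, so it tells us nothing about relationships among taxa.
C3: derived state '1' in Taxon 5 and Taxon 9 only — synapomorphy for {Taxon 5, Taxon 9}.
C4 (derived state '1') is unique to Taxon 4 (autapomorphy; uninformative for grouping).
Only Taxon 3 and Taxon 4 show the derived state '0' for C5, supporting them as a clade.
Most parsimonious ingroup topology: (((Taxon 3,Taxon 4),Taxon 1),(Taxon 5,Taxon 9)).
Taxon 1 and Taxon 3 share a more recent common ancestor with each other than either does with Taxon 9, so Taxon 9 is the least closely related of the three.

Taxon 9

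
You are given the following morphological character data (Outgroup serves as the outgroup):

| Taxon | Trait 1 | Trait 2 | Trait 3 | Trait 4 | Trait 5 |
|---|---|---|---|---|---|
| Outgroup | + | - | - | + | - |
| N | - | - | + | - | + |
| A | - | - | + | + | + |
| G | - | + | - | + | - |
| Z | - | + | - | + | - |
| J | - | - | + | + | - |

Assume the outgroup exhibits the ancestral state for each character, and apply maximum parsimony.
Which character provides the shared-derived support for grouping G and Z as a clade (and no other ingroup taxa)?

Character polarity is set by the outgroup: the derived state is whichever differs from the outgroup's state, so for Trait 1, Trait 4 the derived state is '-', and for the remaining characters it is '+'.
All ingroup taxa share the derived state '-' for Trait 1; it defines the ingroup but does not resolve relationships within it.
Only G and Z show the derived state '+' for Trait 2, supporting them as a clade.
Trait 3 (derived state '+') is shared by A, J, and N — a synapomorphy uniting that clade.
Trait 4: derived state '-' in N only — an autapomorphy, so it tells us nothing about relationships among taxa.
Trait 5: derived state '+' in A and N only — synapomorphy for {A, N}.
Most parsimonious ingroup topology: (((N,A),J),(G,Z)).
The clade {G, Z} is supported by Trait 2: its derived state '+' occurs in exactly those taxa and in no other taxon (including the outgroup).

Trait 2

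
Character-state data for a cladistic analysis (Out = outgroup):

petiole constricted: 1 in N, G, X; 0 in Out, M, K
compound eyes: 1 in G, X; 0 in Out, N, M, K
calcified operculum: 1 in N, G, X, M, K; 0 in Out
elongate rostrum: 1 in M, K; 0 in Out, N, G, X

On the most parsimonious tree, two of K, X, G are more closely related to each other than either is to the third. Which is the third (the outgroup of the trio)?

K

The outgroup has state '0' for every character, so '1' is the derived state throughout.
Only G, N, and X show the derived state '1' for petiole constricted, supporting them as a clade.
compound eyes: derived state '1' in G and X only — synapomorphy for {G, X}.
calcified operculum (derived state '1') is shared by all ingroup taxa — unites the whole ingroup.
elongate rostrum (derived state '1') is shared by K and M — a synapomorphy uniting that clade.
Most parsimonious ingroup topology: ((N,(G,X)),(M,K)).
X and G share a more recent common ancestor with each other than either does with K, so K is the least closely related of the three.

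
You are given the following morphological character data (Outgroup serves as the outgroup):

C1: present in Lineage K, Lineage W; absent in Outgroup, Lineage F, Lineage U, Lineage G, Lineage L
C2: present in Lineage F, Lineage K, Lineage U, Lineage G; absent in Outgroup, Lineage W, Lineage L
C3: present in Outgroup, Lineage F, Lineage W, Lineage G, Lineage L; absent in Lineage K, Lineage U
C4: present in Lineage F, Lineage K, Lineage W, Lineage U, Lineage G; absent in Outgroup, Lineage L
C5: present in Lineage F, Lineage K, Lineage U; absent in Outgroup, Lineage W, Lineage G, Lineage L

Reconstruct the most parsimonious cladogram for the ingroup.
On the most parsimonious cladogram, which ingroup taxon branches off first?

Lineage L

Character polarity is set by the outgroup: the derived state is whichever differs from the outgroup's state, so for C3 the derived state is 'absent', and for the remaining characters it is 'present'.
C1 (state 'present') occurs in Lineage K and Lineage W but conflicts with the nesting implied by the other characters — most parsimoniously interpreted as homoplasy.
C2 (derived state 'present') is shared by Lineage F, Lineage G, Lineage K, and Lineage U — a synapomorphy uniting that clade.
C3 (derived state 'absent') is shared by Lineage K and Lineage U — a synapomorphy uniting that clade.
C4: derived state 'present' in Lineage F, Lineage G, Lineage K, Lineage U, and Lineage W only — synapomorphy for {Lineage F, Lineage G, Lineage K, Lineage U, Lineage W}.
C5: derived state 'present' in Lineage F, Lineage K, and Lineage U only — synapomorphy for {Lineage F, Lineage K, Lineage U}.
Most parsimonious ingroup topology: ((((Lineage F,(Lineage K,Lineage U)),Lineage G),Lineage W),Lineage L).
Lineage L is sister to the clade containing all other ingroup taxa, so it is the earliest-diverging (most basal) ingroup lineage.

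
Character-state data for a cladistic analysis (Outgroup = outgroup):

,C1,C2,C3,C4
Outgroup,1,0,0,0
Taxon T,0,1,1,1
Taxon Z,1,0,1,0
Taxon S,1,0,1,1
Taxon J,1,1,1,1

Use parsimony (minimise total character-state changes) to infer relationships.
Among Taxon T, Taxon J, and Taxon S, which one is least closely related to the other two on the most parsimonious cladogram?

Character polarity is set by the outgroup: the derived state is whichever differs from the outgroup's state, so for C1 the derived state is '0', and for the remaining characters it is '1'.
C1: derived state '0' in Taxon T only — an autapomorphy, so it tells us nothing about relationships among taxa.
C2 (derived state '1') is shared by Taxon J and Taxon T — a synapomorphy uniting that clade.
C3 (derived state '1') is shared by all ingroup taxa — unites the whole ingroup.
Only Taxon J, Taxon S, and Taxon T show the derived state '1' for C4, supporting them as a clade.
Most parsimonious ingroup topology: (((Taxon T,Taxon J),Taxon S),Taxon Z).
Taxon J and Taxon T share a more recent common ancestor with each other than either does with Taxon S, so Taxon S is the least closely related of the three.

Taxon S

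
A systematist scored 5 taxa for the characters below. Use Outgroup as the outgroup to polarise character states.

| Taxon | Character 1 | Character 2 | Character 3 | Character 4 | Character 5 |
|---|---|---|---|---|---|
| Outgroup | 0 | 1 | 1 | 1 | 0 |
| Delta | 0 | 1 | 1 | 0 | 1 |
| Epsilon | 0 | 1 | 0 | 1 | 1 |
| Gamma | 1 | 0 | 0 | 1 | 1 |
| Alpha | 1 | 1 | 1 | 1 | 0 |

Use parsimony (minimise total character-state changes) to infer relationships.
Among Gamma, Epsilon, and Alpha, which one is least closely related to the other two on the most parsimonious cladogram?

Alpha

Character polarity is set by the outgroup: the derived state is whichever differs from the outgroup's state, so for Character 2, Character 3, Character 4 the derived state is '0', and for the remaining characters it is '1'.
Character 1 groups Alpha and Gamma, which is incompatible with the clades supported by the remaining characters; treating it as convergent (homoplasy) costs fewer steps than any alternative tree.
Character 2 (derived state '0') is unique to Gamma (autapomorphy; uninformative for grouping).
Character 3 (derived state '0') is shared by Epsilon and Gamma — a synapomorphy uniting that clade.
Character 4: derived state '0' in Delta only — an autapomorphy, so it tells us nothing about relationships among taxa.
Only Delta, Epsilon, and Gamma show the derived state '1' for Character 5, supporting them as a clade.
Most parsimonious ingroup topology: (Alpha,((Gamma,Epsilon),Delta)).
Gamma and Epsilon share a more recent common ancestor with each other than either does with Alpha, so Alpha is the least closely related of the three.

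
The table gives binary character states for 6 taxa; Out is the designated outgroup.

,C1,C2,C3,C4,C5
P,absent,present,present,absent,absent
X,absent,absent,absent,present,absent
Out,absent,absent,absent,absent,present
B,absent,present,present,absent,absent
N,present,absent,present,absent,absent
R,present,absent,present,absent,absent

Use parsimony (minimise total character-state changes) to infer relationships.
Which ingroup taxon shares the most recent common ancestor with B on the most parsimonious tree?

Character polarity is set by the outgroup: the derived state is whichever differs from the outgroup's state, so for C5 the derived state is 'absent', and for the remaining characters it is 'present'.
C1 (derived state 'present') is shared by N and R — a synapomorphy uniting that clade.
C2 (derived state 'present') is shared by B and P — a synapomorphy uniting that clade.
Only B, N, P, and R show the derived state 'present' for C3, supporting them as a clade.
C4: derived state 'present' in X only — an autapomorphy, so it tells us nothing about relationships among taxa.
All ingroup taxa share the derived state 'absent' for C5; it defines the ingroup but does not resolve relationships within it.
Most parsimonious ingroup topology: (X,((R,N),(P,B))).
B and P form a cherry on this tree, so they are sister taxa.

P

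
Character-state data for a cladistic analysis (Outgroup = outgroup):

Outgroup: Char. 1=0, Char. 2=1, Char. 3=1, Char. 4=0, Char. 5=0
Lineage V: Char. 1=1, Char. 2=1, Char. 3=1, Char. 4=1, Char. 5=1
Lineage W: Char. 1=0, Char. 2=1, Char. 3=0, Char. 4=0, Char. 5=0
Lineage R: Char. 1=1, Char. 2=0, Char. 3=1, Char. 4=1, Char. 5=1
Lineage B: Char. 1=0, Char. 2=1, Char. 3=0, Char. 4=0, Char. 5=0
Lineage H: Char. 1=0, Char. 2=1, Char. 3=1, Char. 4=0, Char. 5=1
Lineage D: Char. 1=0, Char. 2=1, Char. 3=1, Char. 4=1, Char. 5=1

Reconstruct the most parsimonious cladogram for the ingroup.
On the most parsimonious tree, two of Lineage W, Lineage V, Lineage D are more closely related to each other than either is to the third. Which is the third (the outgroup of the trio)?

Character polarity is set by the outgroup: the derived state is whichever differs from the outgroup's state, so for Char. 2, Char. 3 the derived state is '0', and for the remaining characters it is '1'.
Only Lineage R and Lineage V show the derived state '1' for Char. 1, supporting them as a clade.
Char. 2 (derived state '0') is unique to Lineage R (autapomorphy; uninformative for grouping).
Char. 3 (derived state '0') is shared by Lineage B and Lineage W — a synapomorphy uniting that clade.
Char. 4 (derived state '1') is shared by Lineage D, Lineage R, and Lineage V — a synapomorphy uniting that clade.
Char. 5: derived state '1' in Lineage D, Lineage H, Lineage R, and Lineage V only — synapomorphy for {Lineage D, Lineage H, Lineage R, Lineage V}.
Most parsimonious ingroup topology: ((((Lineage V,Lineage R),Lineage D),Lineage H),(Lineage W,Lineage B)).
Lineage D and Lineage V share a more recent common ancestor with each other than either does with Lineage W, so Lineage W is the least closely related of the three.

Lineage W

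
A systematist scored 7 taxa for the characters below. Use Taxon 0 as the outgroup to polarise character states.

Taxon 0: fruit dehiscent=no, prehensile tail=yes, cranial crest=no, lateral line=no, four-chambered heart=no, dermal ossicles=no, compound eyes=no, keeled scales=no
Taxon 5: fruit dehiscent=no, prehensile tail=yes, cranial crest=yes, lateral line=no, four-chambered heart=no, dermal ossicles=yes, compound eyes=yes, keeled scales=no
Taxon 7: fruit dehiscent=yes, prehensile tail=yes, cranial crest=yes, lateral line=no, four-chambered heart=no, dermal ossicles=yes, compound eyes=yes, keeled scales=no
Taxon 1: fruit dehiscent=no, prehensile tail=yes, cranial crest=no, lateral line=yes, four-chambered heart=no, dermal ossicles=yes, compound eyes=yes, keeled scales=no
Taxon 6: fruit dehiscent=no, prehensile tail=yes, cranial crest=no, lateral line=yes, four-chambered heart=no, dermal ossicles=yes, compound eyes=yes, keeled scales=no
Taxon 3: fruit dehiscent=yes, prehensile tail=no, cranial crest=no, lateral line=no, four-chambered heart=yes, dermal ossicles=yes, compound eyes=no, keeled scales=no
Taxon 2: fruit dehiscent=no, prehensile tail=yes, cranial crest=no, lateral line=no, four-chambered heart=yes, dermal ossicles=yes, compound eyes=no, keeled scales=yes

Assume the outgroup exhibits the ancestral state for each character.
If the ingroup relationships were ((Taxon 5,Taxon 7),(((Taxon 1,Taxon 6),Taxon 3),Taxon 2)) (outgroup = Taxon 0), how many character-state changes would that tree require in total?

11

Map each character onto ((Taxon 5,Taxon 7),(((Taxon 1,Taxon 6),Taxon 3),Taxon 2)) (rooted by Taxon 0) and count the minimum state changes it requires (Fitch parsimony):
fruit dehiscent: 2; prehensile tail: 1; cranial crest: 1; lateral line: 1; four-chambered heart: 2; dermal ossicles: 1; compound eyes: 2; keeled scales: 1.
Total tree length = 11.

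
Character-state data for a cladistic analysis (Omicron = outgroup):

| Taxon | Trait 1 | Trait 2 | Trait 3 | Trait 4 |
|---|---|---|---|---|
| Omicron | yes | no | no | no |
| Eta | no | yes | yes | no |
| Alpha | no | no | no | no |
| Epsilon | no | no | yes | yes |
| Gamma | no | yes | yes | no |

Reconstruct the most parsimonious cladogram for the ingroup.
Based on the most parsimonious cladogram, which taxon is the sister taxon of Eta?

Gamma

Character polarity is set by the outgroup: the derived state is whichever differs from the outgroup's state, so for Trait 1 the derived state is 'no', and for the remaining characters it is 'yes'.
All ingroup taxa share the derived state 'no' for Trait 1; it defines the ingroup but does not resolve relationships within it.
Only Eta and Gamma show the derived state 'yes' for Trait 2, supporting them as a clade.
Trait 3: derived state 'yes' in Epsilon, Eta, and Gamma only — synapomorphy for {Epsilon, Eta, Gamma}.
Trait 4: derived state 'yes' in Epsilon only — an autapomorphy, so it tells us nothing about relationships among taxa.
Most parsimonious ingroup topology: (((Eta,Gamma),Epsilon),Alpha).
Eta and Gamma form a cherry on this tree, so they are sister taxa.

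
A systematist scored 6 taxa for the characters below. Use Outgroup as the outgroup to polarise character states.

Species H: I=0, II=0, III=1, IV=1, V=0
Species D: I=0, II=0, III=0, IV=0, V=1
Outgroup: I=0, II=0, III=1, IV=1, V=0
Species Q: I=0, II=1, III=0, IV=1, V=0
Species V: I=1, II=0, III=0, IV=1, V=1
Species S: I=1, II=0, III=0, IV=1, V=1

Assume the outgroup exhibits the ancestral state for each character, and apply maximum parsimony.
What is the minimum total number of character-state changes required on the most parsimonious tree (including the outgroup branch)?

5

Character polarity is set by the outgroup: the derived state is whichever differs from the outgroup's state, so for III, IV the derived state is '0', and for the remaining characters it is '1'.
I (derived state '1') is shared by Species S and Species V — a synapomorphy uniting that clade.
II (derived state '1') is unique to Species Q (autapomorphy; uninformative for grouping).
Only Species D, Species Q, Species S, and Species V show the derived state '0' for III, supporting them as a clade.
IV (derived state '0') is unique to Species D (autapomorphy; uninformative for grouping).
Only Species D, Species S, and Species V show the derived state '1' for V, supporting them as a clade.
Most parsimonious ingroup topology: ((Species Q,((Species V,Species S),Species D)),Species H).
Changes per character on this tree: I: 1; II: 1; III: 1; IV: 1; V: 1.
Total = 5.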